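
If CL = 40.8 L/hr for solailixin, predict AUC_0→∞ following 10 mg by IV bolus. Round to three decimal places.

AUC_0→∞ = Dose_iv / CL
        = 10 / 40.8 = 0.245098 mg/L·hr

AUC = 0.245 mg/L·hr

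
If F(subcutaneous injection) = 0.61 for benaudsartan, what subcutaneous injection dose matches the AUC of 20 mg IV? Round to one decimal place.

For equal systemic exposure: F × D_ev = D_iv
D_ev = D_iv / F = 20 / 0.61 = 32.7869 mg

D_subcutaneous = 32.8 mg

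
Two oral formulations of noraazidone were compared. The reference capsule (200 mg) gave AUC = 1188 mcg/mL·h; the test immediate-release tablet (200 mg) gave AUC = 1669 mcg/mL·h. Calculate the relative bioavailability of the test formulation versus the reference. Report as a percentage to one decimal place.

F_rel = (AUC_test/D_test) / (AUC_ref/D_ref)
      = (1669/200) / (1188/200)
      = 8.345 / 5.94 = 1.4049 = 140.49%

F_rel = 140.5%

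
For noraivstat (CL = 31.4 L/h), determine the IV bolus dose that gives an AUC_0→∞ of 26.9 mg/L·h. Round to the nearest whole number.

Dose_iv = CL × AUC_0→∞
     = 31.4 × 26.9 = 844.66 mg

Dose = 845 mg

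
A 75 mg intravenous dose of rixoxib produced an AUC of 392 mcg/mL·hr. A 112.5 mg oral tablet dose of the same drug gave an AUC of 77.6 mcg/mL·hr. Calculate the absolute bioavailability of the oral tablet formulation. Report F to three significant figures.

F = (AUC_ev / D_ev) / (AUC_iv / D_iv)
  = (77.6/112.5) / (392/75)
  = 0.689778 / 5.22667 = 0.1320

F = 0.132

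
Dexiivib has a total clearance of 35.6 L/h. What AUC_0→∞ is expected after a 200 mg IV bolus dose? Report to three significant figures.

AUC = 5.62 mg/L·h

AUC_0→∞ = Dose_iv / CL
        = 200 / 35.6 = 5.61798 mg/L·h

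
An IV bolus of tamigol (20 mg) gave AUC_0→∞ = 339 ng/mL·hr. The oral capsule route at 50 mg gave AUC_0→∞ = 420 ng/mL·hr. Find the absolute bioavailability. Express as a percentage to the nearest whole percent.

F = 50%

F = (AUC_ev / D_ev) / (AUC_iv / D_iv)
  = (420/50) / (339/20)
  = 8.4 / 16.95 = 0.4956
  = 49.56%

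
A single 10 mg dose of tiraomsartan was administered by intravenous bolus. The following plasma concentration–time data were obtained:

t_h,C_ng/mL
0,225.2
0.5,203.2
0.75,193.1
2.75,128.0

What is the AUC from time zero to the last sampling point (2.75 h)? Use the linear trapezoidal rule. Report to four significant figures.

AUC = 477.7 ng/mL·h

Trapezoidal AUC_0→2.75:
  [0→0.5]: (225.2+203.2)/2 × 0.5 = 107.1
  [0.5→0.75]: (203.2+193.1)/2 × 0.25 = 49.5375
  [0.75→2.75]: (193.1+128.0)/2 × 2 = 321.1
  Sum = 477.7375 ng/mL·h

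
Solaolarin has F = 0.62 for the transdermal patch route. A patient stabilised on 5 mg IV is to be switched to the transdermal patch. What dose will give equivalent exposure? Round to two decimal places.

D_transdermal = 8.06 mg

For equal systemic exposure: F × D_ev = D_iv
D_ev = D_iv / F = 5 / 0.62 = 8.06452 mg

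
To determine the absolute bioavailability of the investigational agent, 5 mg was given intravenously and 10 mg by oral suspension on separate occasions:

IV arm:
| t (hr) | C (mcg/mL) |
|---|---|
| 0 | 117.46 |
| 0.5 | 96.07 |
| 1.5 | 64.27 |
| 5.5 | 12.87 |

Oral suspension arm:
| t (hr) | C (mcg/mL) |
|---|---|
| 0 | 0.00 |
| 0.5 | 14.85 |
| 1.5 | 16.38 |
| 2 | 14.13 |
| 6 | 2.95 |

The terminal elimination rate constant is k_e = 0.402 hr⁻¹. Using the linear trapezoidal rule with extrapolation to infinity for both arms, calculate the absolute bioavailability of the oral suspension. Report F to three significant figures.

F = 0.107

Trapezoidal AUC_0→5.5 (IV):
  [0→0.5]: (117.46+96.07)/2 × 0.5 = 53.3825
  [0.5→1.5]: (96.07+64.27)/2 × 1 = 80.17
  [1.5→5.5]: (64.27+12.87)/2 × 4 = 154.28
  Sum = 287.8325 mcg/mL·hr
IV tail: 12.87/0.402 = 32.015; AUC_iv,0→∞ = 287.8325 + 32.015 = 319.8475 mcg/mL·hr
Trapezoidal AUC_0→6 (oral suspension):
  [0→0.5]: (0.00+14.85)/2 × 0.5 = 3.7125
  [0.5→1.5]: (14.85+16.38)/2 × 1 = 15.615
  [1.5→2]: (16.38+14.13)/2 × 0.5 = 7.6275
  [2→6]: (14.13+2.95)/2 × 4 = 34.16
  Sum = 61.115 mcg/mL·hr
oral suspension tail: 2.95/0.402 = 7.338; AUC_ev,0→∞ = 61.115 + 7.338 = 68.453 mcg/mL·hr
F = (AUC_ev/D_ev)/(AUC_iv/D_iv) = (68.453/10)/(319.8475/5) = 6.8453/63.9695 = 0.1070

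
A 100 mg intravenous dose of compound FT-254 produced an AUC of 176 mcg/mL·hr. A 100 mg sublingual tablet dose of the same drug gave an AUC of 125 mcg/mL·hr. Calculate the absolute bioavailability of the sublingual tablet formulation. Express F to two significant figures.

F = (AUC_ev / D_ev) / (AUC_iv / D_iv)
  = (125/100) / (176/100)
  = 1.25 / 1.76 = 0.7102

F = 0.71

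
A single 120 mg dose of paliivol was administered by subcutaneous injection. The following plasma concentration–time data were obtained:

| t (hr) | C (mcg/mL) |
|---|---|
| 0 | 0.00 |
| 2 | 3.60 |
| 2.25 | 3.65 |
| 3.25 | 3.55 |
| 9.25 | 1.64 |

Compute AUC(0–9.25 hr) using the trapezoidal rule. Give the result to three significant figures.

AUC = 23.7 mcg/mL·hr

Trapezoidal AUC_0→9.25:
  [0→2]: (0.00+3.60)/2 × 2 = 3.6
  [2→2.25]: (3.60+3.65)/2 × 0.25 = 0.90625
  [2.25→3.25]: (3.65+3.55)/2 × 1 = 3.6
  [3.25→9.25]: (3.55+1.64)/2 × 6 = 15.57
  Sum = 23.67625 mcg/mL·hr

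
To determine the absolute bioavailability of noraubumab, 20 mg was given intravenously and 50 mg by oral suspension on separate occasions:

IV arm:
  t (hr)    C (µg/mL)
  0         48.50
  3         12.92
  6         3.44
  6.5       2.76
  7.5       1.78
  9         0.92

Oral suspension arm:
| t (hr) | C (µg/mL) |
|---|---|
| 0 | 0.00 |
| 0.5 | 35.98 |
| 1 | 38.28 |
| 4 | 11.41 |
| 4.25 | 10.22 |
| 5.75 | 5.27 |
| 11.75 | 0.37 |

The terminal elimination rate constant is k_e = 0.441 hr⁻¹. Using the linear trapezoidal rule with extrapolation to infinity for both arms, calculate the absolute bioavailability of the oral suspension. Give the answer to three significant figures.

F = 0.431

Trapezoidal AUC_0→9 (IV):
  [0→3]: (48.50+12.92)/2 × 3 = 92.13
  [3→6]: (12.92+3.44)/2 × 3 = 24.54
  [6→6.5]: (3.44+2.76)/2 × 0.5 = 1.55
  [6.5→7.5]: (2.76+1.78)/2 × 1 = 2.27
  [7.5→9]: (1.78+0.92)/2 × 1.5 = 2.025
  Sum = 122.515 µg/mL·hr
IV tail: 0.92/0.441 = 2.086; AUC_iv,0→∞ = 122.515 + 2.086 = 124.601 µg/mL·hr
Trapezoidal AUC_0→11.75 (oral suspension):
  [0→0.5]: (0.00+35.98)/2 × 0.5 = 8.995
  [0.5→1]: (35.98+38.28)/2 × 0.5 = 18.565
  [1→4]: (38.28+11.41)/2 × 3 = 74.535
  [4→4.25]: (11.41+10.22)/2 × 0.25 = 2.70375
  [4.25→5.75]: (10.22+5.27)/2 × 1.5 = 11.6175
  [5.75→11.75]: (5.27+0.37)/2 × 6 = 16.92
  Sum = 133.33625 µg/mL·hr
oral suspension tail: 0.37/0.441 = 0.839; AUC_ev,0→∞ = 133.33625 + 0.839 = 134.17525 µg/mL·hr
F = (AUC_ev/D_ev)/(AUC_iv/D_iv) = (134.17525/50)/(124.601/20) = 2.683505/6.23005 = 0.4307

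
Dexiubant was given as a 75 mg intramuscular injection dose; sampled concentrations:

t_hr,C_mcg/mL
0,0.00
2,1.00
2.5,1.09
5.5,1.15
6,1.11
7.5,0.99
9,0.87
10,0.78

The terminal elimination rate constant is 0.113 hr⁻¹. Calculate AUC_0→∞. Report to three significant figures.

AUC = 16.1 mcg/mL·hr

Trapezoidal AUC_0→10:
  [0→2]: (0.00+1.00)/2 × 2 = 1.0
  [2→2.5]: (1.00+1.09)/2 × 0.5 = 0.5225
  [2.5→5.5]: (1.09+1.15)/2 × 3 = 3.36
  [5.5→6]: (1.15+1.11)/2 × 0.5 = 0.565
  [6→7.5]: (1.11+0.99)/2 × 1.5 = 1.575
  [7.5→9]: (0.99+0.87)/2 × 1.5 = 1.395
  [9→10]: (0.87+0.78)/2 × 1 = 0.825
  Sum = 9.2425 mcg/mL·hr
Extrapolated tail: C_last / k_e = 0.78 / 0.113 = 6.903
AUC_0→∞ = 9.2425 + 6.903 = 16.1455 mcg/mL·hr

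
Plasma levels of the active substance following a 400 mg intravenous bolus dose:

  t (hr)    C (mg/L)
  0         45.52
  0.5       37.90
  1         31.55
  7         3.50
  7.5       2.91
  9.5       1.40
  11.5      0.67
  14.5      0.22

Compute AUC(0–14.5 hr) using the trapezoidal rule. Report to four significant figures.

AUC = 152.7 mg/L·hr

Trapezoidal AUC_0→14.5:
  [0→0.5]: (45.52+37.90)/2 × 0.5 = 20.855
  [0.5→1]: (37.90+31.55)/2 × 0.5 = 17.3625
  [1→7]: (31.55+3.50)/2 × 6 = 105.15
  [7→7.5]: (3.50+2.91)/2 × 0.5 = 1.6025
  [7.5→9.5]: (2.91+1.40)/2 × 2 = 4.31
  [9.5→11.5]: (1.40+0.67)/2 × 2 = 2.07
  [11.5→14.5]: (0.67+0.22)/2 × 3 = 1.335
  Sum = 152.685 mg/L·hr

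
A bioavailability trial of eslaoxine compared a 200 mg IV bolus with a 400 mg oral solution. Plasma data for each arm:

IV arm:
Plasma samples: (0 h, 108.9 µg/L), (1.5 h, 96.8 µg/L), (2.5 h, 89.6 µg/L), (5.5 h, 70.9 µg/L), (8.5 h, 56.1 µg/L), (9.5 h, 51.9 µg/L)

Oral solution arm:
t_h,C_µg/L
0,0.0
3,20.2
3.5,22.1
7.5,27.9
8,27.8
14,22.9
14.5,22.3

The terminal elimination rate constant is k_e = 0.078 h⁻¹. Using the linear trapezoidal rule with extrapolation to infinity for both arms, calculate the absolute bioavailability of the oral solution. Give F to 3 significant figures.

Trapezoidal AUC_0→9.5 (IV):
  [0→1.5]: (108.9+96.8)/2 × 1.5 = 154.275
  [1.5→2.5]: (96.8+89.6)/2 × 1 = 93.2
  [2.5→5.5]: (89.6+70.9)/2 × 3 = 240.75
  [5.5→8.5]: (70.9+56.1)/2 × 3 = 190.5
  [8.5→9.5]: (56.1+51.9)/2 × 1 = 54.0
  Sum = 732.725 µg/L·h
IV tail: 51.9/0.078 = 665.385; AUC_iv,0→∞ = 732.725 + 665.385 = 1398.11 µg/L·h
Trapezoidal AUC_0→14.5 (oral solution):
  [0→3]: (0.0+20.2)/2 × 3 = 30.3
  [3→3.5]: (20.2+22.1)/2 × 0.5 = 10.575
  [3.5→7.5]: (22.1+27.9)/2 × 4 = 100.0
  [7.5→8]: (27.9+27.8)/2 × 0.5 = 13.925
  [8→14]: (27.8+22.9)/2 × 6 = 152.1
  [14→14.5]: (22.9+22.3)/2 × 0.5 = 11.3
  Sum = 318.2 µg/L·h
oral solution tail: 22.3/0.078 = 285.897; AUC_ev,0→∞ = 318.2 + 285.897 = 604.097 µg/L·h
F = (AUC_ev/D_ev)/(AUC_iv/D_iv) = (604.097/400)/(1398.11/200) = 1.5102425/6.99055 = 0.2160

F = 0.216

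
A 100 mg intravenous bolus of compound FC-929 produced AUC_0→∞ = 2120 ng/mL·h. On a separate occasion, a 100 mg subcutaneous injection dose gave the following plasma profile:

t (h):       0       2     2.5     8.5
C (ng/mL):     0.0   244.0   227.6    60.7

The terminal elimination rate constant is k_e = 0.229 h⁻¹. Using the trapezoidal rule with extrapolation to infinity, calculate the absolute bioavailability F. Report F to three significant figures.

F = 0.704

Trapezoidal AUC_0→8.5 (subcutaneous injection):
  [0→2]: (0.0+244.0)/2 × 2 = 244.0
  [2→2.5]: (244.0+227.6)/2 × 0.5 = 117.9
  [2.5→8.5]: (227.6+60.7)/2 × 6 = 864.9
  Sum = 1226.8 ng/mL·h
Tail: C_last/k_e = 60.7/0.229 = 265.066
AUC_0→∞ (subcutaneous injection) = 1226.8 + 265.066 = 1491.866 ng/mL·h
F = (AUC_ev/D_ev)/(AUC_iv/D_iv) = (1491.866/100)/(2120/100) = 14.91866/21.2 = 0.7037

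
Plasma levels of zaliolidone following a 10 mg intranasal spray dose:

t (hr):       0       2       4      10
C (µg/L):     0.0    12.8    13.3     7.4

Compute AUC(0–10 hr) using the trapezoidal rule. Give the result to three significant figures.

AUC = 101 µg/L·hr

Trapezoidal AUC_0→10:
  [0→2]: (0.0+12.8)/2 × 2 = 12.8
  [2→4]: (12.8+13.3)/2 × 2 = 26.1
  [4→10]: (13.3+7.4)/2 × 6 = 62.1
  Sum = 101.0 µg/L·hr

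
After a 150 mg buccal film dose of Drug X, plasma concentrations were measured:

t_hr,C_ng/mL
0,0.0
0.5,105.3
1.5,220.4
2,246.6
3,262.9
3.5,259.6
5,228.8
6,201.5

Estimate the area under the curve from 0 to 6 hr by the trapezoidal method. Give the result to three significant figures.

AUC = 1270 ng/mL·hr

Trapezoidal AUC_0→6:
  [0→0.5]: (0.0+105.3)/2 × 0.5 = 26.325
  [0.5→1.5]: (105.3+220.4)/2 × 1 = 162.85
  [1.5→2]: (220.4+246.6)/2 × 0.5 = 116.75
  [2→3]: (246.6+262.9)/2 × 1 = 254.75
  [3→3.5]: (262.9+259.6)/2 × 0.5 = 130.625
  [3.5→5]: (259.6+228.8)/2 × 1.5 = 366.3
  [5→6]: (228.8+201.5)/2 × 1 = 215.15
  Sum = 1272.75 ng/mL·hr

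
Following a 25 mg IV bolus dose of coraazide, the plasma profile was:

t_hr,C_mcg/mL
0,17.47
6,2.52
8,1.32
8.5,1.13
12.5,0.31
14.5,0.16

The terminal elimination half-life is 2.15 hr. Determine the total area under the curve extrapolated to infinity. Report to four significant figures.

AUC = 68.27 mcg/mL·hr

Trapezoidal AUC_0→14.5:
  [0→6]: (17.47+2.52)/2 × 6 = 59.97
  [6→8]: (2.52+1.32)/2 × 2 = 3.84
  [8→8.5]: (1.32+1.13)/2 × 0.5 = 0.6125
  [8.5→12.5]: (1.13+0.31)/2 × 4 = 2.88
  [12.5→14.5]: (0.31+0.16)/2 × 2 = 0.47
  Sum = 67.7725 mcg/mL·hr
k_e = ln2 / t½ = 0.693147 / 2.15 = 0.3224 hr^-1
Extrapolated tail: C_last / k_e = 0.16 / 0.3224 = 0.496
AUC_0→∞ = 67.7725 + 0.496 = 68.2685 mcg/mL·hr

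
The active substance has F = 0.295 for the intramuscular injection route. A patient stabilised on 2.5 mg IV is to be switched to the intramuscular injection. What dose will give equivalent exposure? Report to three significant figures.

D_intramuscular = 8.47 mg

For equal systemic exposure: F × D_ev = D_iv
D_ev = D_iv / F = 2.5 / 0.295 = 8.47458 mg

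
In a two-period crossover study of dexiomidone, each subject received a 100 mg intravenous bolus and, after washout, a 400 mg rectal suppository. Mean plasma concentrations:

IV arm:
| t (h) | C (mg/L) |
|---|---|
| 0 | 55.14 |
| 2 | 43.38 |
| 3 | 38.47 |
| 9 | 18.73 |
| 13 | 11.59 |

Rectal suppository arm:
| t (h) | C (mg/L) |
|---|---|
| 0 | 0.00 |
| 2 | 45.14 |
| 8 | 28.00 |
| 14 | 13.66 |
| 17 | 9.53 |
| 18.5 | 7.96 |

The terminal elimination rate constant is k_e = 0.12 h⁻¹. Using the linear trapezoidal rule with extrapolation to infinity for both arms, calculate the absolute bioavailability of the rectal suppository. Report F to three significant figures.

F = 0.269

Trapezoidal AUC_0→13 (IV):
  [0→2]: (55.14+43.38)/2 × 2 = 98.52
  [2→3]: (43.38+38.47)/2 × 1 = 40.925
  [3→9]: (38.47+18.73)/2 × 6 = 171.6
  [9→13]: (18.73+11.59)/2 × 4 = 60.64
  Sum = 371.685 mg/L·h
IV tail: 11.59/0.12 = 96.583; AUC_iv,0→∞ = 371.685 + 96.583 = 468.268 mg/L·h
Trapezoidal AUC_0→18.5 (rectal suppository):
  [0→2]: (0.00+45.14)/2 × 2 = 45.14
  [2→8]: (45.14+28.00)/2 × 6 = 219.42
  [8→14]: (28.00+13.66)/2 × 6 = 124.98
  [14→17]: (13.66+9.53)/2 × 3 = 34.785
  [17→18.5]: (9.53+7.96)/2 × 1.5 = 13.1175
  Sum = 437.4425 mg/L·h
rectal suppository tail: 7.96/0.12 = 66.333; AUC_ev,0→∞ = 437.4425 + 66.333 = 503.7755 mg/L·h
F = (AUC_ev/D_ev)/(AUC_iv/D_iv) = (503.7755/400)/(468.268/100) = 1.25944/4.68268 = 0.2690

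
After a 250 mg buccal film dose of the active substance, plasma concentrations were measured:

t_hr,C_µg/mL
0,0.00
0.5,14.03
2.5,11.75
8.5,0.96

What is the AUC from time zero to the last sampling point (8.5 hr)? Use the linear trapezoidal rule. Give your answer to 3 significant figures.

Trapezoidal AUC_0→8.5:
  [0→0.5]: (0.00+14.03)/2 × 0.5 = 3.5075
  [0.5→2.5]: (14.03+11.75)/2 × 2 = 25.78
  [2.5→8.5]: (11.75+0.96)/2 × 6 = 38.13
  Sum = 67.4175 µg/mL·hr

AUC = 67.4 µg/mL·hr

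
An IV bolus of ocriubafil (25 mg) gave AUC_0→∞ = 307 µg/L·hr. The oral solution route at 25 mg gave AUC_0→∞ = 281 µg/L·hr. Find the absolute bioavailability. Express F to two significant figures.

F = (AUC_ev / D_ev) / (AUC_iv / D_iv)
  = (281/25) / (307/25)
  = 11.24 / 12.28 = 0.9153

F = 0.92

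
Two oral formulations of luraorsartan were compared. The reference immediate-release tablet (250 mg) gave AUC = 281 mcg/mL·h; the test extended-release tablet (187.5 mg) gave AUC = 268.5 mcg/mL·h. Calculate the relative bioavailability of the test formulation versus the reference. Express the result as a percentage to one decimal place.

F_rel = (AUC_test/D_test) / (AUC_ref/D_ref)
      = (268.5/187.5) / (281/250)
      = 1.432 / 1.124 = 1.2740 = 127.40%

F_rel = 127.4%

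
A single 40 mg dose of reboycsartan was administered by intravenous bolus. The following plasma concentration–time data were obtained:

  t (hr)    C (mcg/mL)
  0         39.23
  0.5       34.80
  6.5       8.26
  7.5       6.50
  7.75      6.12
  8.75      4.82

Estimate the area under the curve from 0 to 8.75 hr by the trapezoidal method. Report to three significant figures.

AUC = 162 mcg/mL·hr

Trapezoidal AUC_0→8.75:
  [0→0.5]: (39.23+34.80)/2 × 0.5 = 18.5075
  [0.5→6.5]: (34.80+8.26)/2 × 6 = 129.18
  [6.5→7.5]: (8.26+6.50)/2 × 1 = 7.38
  [7.5→7.75]: (6.50+6.12)/2 × 0.25 = 1.5775
  [7.75→8.75]: (6.12+4.82)/2 × 1 = 5.47
  Sum = 162.115 mcg/mL·hr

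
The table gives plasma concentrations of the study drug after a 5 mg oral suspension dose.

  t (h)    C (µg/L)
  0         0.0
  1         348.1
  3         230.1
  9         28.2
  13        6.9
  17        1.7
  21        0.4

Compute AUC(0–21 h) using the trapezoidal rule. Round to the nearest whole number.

Trapezoidal AUC_0→21:
  [0→1]: (0.0+348.1)/2 × 1 = 174.05
  [1→3]: (348.1+230.1)/2 × 2 = 578.2
  [3→9]: (230.1+28.2)/2 × 6 = 774.9
  [9→13]: (28.2+6.9)/2 × 4 = 70.2
  [13→17]: (6.9+1.7)/2 × 4 = 17.2
  [17→21]: (1.7+0.4)/2 × 4 = 4.2
  Sum = 1618.75 µg/L·h

AUC = 1619 µg/L·h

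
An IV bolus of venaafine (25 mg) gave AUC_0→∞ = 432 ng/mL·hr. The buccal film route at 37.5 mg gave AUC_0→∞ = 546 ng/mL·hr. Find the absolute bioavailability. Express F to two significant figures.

F = 0.84

F = (AUC_ev / D_ev) / (AUC_iv / D_iv)
  = (546/37.5) / (432/25)
  = 14.56 / 17.28 = 0.8426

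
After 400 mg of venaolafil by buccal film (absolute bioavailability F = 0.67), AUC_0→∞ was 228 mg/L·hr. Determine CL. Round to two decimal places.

CL = 1.18 L/hr

CL = F × Dose / AUC_0→∞
   = 0.67 × 400 / 228 = 1.17544 L/hr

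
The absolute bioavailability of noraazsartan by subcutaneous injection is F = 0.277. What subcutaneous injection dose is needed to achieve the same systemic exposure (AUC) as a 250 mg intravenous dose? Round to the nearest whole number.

For equal systemic exposure: F × D_ev = D_iv
D_ev = D_iv / F = 250 / 0.277 = 902.527 mg

D_subcutaneous = 903 mg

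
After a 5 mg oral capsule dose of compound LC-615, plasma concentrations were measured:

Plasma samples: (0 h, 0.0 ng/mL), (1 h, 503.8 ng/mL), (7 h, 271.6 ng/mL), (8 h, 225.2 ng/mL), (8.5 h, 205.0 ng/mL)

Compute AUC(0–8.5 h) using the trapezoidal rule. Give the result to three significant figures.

Trapezoidal AUC_0→8.5:
  [0→1]: (0.0+503.8)/2 × 1 = 251.9
  [1→7]: (503.8+271.6)/2 × 6 = 2326.2
  [7→8]: (271.6+225.2)/2 × 1 = 248.4
  [8→8.5]: (225.2+205.0)/2 × 0.5 = 107.55
  Sum = 2934.05 ng/mL·h

AUC = 2930 ng/mL·h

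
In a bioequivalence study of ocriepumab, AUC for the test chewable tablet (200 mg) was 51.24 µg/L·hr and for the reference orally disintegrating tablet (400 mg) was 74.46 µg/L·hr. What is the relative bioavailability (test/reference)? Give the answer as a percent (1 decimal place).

F_rel = 137.6%

F_rel = (AUC_test/D_test) / (AUC_ref/D_ref)
      = (51.24/200) / (74.46/400)
      = 0.2562 / 0.18615 = 1.3763 = 137.63%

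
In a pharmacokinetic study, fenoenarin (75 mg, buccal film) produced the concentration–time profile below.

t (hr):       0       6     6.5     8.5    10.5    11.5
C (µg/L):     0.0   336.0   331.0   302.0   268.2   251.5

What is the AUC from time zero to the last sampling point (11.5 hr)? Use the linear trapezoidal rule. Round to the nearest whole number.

AUC = 2638 µg/L·hr

Trapezoidal AUC_0→11.5:
  [0→6]: (0.0+336.0)/2 × 6 = 1008.0
  [6→6.5]: (336.0+331.0)/2 × 0.5 = 166.75
  [6.5→8.5]: (331.0+302.0)/2 × 2 = 633.0
  [8.5→10.5]: (302.0+268.2)/2 × 2 = 570.2
  [10.5→11.5]: (268.2+251.5)/2 × 1 = 259.85
  Sum = 2637.8 µg/L·hr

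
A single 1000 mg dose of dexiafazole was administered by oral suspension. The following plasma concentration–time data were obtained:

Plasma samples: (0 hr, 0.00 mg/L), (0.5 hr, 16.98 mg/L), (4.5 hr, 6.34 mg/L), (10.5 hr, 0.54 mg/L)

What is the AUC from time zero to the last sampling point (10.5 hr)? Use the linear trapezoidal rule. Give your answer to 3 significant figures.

AUC = 71.5 mg/L·hr

Trapezoidal AUC_0→10.5:
  [0→0.5]: (0.00+16.98)/2 × 0.5 = 4.245
  [0.5→4.5]: (16.98+6.34)/2 × 4 = 46.64
  [4.5→10.5]: (6.34+0.54)/2 × 6 = 20.64
  Sum = 71.525 mg/L·hr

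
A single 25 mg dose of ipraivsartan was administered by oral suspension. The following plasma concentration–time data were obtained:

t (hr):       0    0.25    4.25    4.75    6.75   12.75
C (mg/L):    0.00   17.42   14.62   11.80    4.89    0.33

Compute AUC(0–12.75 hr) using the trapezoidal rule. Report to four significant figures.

Trapezoidal AUC_0→12.75:
  [0→0.25]: (0.00+17.42)/2 × 0.25 = 2.1775
  [0.25→4.25]: (17.42+14.62)/2 × 4 = 64.08
  [4.25→4.75]: (14.62+11.80)/2 × 0.5 = 6.605
  [4.75→6.75]: (11.80+4.89)/2 × 2 = 16.69
  [6.75→12.75]: (4.89+0.33)/2 × 6 = 15.66
  Sum = 105.2125 mg/L·hr

AUC = 105.2 mg/L·hr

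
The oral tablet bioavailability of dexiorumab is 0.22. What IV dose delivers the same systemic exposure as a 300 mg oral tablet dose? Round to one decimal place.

D_iv = 66.0 mg

Systemic exposure from an extravascular dose = F × D_ev, so the equivalent IV dose is F × D_ev.
D_iv = F × D_ev = 0.22 × 300 = 66 mg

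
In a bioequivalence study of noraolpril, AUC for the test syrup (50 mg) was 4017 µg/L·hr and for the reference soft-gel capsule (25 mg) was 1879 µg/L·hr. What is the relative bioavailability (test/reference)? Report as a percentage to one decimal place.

F_rel = 106.9%

F_rel = (AUC_test/D_test) / (AUC_ref/D_ref)
      = (4017/50) / (1879/25)
      = 80.34 / 75.16 = 1.0689 = 106.89%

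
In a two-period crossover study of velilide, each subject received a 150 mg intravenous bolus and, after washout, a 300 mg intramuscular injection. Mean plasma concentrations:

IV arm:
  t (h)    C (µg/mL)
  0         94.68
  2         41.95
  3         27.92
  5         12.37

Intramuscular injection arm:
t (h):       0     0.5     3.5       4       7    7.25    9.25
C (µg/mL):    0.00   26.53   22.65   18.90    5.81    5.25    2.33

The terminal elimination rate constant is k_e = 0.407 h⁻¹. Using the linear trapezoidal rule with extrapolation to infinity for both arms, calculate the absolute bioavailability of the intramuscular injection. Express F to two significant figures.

Trapezoidal AUC_0→5 (IV):
  [0→2]: (94.68+41.95)/2 × 2 = 136.63
  [2→3]: (41.95+27.92)/2 × 1 = 34.935
  [3→5]: (27.92+12.37)/2 × 2 = 40.29
  Sum = 211.855 µg/mL·h
IV tail: 12.37/0.407 = 30.393; AUC_iv,0→∞ = 211.855 + 30.393 = 242.248 µg/mL·h
Trapezoidal AUC_0→9.25 (intramuscular injection):
  [0→0.5]: (0.00+26.53)/2 × 0.5 = 6.6325
  [0.5→3.5]: (26.53+22.65)/2 × 3 = 73.77
  [3.5→4]: (22.65+18.90)/2 × 0.5 = 10.3875
  [4→7]: (18.90+5.81)/2 × 3 = 37.065
  [7→7.25]: (5.81+5.25)/2 × 0.25 = 1.3825
  [7.25→9.25]: (5.25+2.33)/2 × 2 = 7.58
  Sum = 136.8175 µg/mL·h
intramuscular injection tail: 2.33/0.407 = 5.725; AUC_ev,0→∞ = 136.8175 + 5.725 = 142.5425 µg/mL·h
F = (AUC_ev/D_ev)/(AUC_iv/D_iv) = (142.5425/300)/(242.248/150) = 0.475142/1.61499 = 0.2942

F = 0.29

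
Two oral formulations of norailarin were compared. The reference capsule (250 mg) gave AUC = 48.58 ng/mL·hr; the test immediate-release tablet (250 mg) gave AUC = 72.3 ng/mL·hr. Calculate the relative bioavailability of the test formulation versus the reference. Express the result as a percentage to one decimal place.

F_rel = 148.8%

F_rel = (AUC_test/D_test) / (AUC_ref/D_ref)
      = (72.3/250) / (48.58/250)
      = 0.2892 / 0.19432 = 1.4883 = 148.83%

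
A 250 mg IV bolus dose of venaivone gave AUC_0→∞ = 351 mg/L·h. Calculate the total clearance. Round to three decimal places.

CL = Dose_iv / AUC_0→∞
   = 250 / 351 = 0.712251 L/h

CL = 0.712 L/h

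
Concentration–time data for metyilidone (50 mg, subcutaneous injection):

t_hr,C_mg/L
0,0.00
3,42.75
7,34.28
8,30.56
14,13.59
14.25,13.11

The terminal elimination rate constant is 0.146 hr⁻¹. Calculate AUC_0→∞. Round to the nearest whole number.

AUC = 476 mg/L·hr

Trapezoidal AUC_0→14.25:
  [0→3]: (0.00+42.75)/2 × 3 = 64.125
  [3→7]: (42.75+34.28)/2 × 4 = 154.06
  [7→8]: (34.28+30.56)/2 × 1 = 32.42
  [8→14]: (30.56+13.59)/2 × 6 = 132.45
  [14→14.25]: (13.59+13.11)/2 × 0.25 = 3.3375
  Sum = 386.3925 mg/L·hr
Extrapolated tail: C_last / k_e = 13.11 / 0.146 = 89.795
AUC_0→∞ = 386.3925 + 89.795 = 476.1875 mg/L·hr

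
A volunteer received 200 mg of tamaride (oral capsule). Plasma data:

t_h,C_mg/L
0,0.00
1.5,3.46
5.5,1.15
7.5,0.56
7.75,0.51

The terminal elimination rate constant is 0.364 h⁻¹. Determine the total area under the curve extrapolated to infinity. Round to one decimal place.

Trapezoidal AUC_0→7.75:
  [0→1.5]: (0.00+3.46)/2 × 1.5 = 2.595
  [1.5→5.5]: (3.46+1.15)/2 × 4 = 9.22
  [5.5→7.5]: (1.15+0.56)/2 × 2 = 1.71
  [7.5→7.75]: (0.56+0.51)/2 × 0.25 = 0.13375
  Sum = 13.65875 mg/L·h
Extrapolated tail: C_last / k_e = 0.51 / 0.364 = 1.401
AUC_0→∞ = 13.65875 + 1.401 = 15.05975 mg/L·h

AUC = 15.1 mg/L·h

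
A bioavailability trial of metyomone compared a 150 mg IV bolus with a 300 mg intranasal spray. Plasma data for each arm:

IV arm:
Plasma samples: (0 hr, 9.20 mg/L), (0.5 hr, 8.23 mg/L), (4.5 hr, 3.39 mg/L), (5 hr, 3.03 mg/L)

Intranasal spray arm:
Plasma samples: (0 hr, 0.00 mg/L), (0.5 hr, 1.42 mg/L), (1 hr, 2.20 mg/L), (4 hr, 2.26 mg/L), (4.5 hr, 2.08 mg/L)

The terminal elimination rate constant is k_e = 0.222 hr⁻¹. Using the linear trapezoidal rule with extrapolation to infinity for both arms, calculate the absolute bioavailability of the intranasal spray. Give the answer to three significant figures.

F = 0.215

Trapezoidal AUC_0→5 (IV):
  [0→0.5]: (9.20+8.23)/2 × 0.5 = 4.3575
  [0.5→4.5]: (8.23+3.39)/2 × 4 = 23.24
  [4.5→5]: (3.39+3.03)/2 × 0.5 = 1.605
  Sum = 29.2025 mg/L·hr
IV tail: 3.03/0.222 = 13.649; AUC_iv,0→∞ = 29.2025 + 13.649 = 42.8515 mg/L·hr
Trapezoidal AUC_0→4.5 (intranasal spray):
  [0→0.5]: (0.00+1.42)/2 × 0.5 = 0.355
  [0.5→1]: (1.42+2.20)/2 × 0.5 = 0.905
  [1→4]: (2.20+2.26)/2 × 3 = 6.69
  [4→4.5]: (2.26+2.08)/2 × 0.5 = 1.085
  Sum = 9.035 mg/L·hr
intranasal spray tail: 2.08/0.222 = 9.369; AUC_ev,0→∞ = 9.035 + 9.369 = 18.404 mg/L·hr
F = (AUC_ev/D_ev)/(AUC_iv/D_iv) = (18.404/300)/(42.8515/150) = 0.0613467/0.285677 = 0.2147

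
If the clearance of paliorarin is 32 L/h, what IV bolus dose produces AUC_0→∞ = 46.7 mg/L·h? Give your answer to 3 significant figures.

Dose_iv = CL × AUC_0→∞
     = 32 × 46.7 = 1494.4 mg

Dose = 1490 mg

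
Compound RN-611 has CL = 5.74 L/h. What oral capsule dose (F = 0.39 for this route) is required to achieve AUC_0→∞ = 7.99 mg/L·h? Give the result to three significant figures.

Dose = 118 mg

Dose = CL × AUC_0→∞ / F
     = 5.74 × 7.99 / 0.39 = 117.596 mg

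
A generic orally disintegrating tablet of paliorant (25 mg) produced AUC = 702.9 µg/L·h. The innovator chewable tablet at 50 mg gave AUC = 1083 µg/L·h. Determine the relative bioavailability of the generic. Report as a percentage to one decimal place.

F_rel = 129.8%

F_rel = (AUC_test/D_test) / (AUC_ref/D_ref)
      = (702.9/25) / (1083/50)
      = 28.116 / 21.66 = 1.2981 = 129.81%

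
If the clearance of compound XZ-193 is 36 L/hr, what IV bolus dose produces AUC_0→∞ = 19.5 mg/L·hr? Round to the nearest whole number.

Dose_iv = CL × AUC_0→∞
     = 36 × 19.5 = 702 mg

Dose = 702 mg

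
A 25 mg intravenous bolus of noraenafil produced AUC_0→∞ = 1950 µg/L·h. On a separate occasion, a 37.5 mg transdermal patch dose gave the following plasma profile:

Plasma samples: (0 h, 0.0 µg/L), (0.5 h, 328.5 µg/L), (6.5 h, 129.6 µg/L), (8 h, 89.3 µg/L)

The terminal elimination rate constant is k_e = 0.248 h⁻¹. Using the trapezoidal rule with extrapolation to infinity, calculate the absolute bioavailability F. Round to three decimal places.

F = 0.677

Trapezoidal AUC_0→8 (transdermal patch):
  [0→0.5]: (0.0+328.5)/2 × 0.5 = 82.125
  [0.5→6.5]: (328.5+129.6)/2 × 6 = 1374.3
  [6.5→8]: (129.6+89.3)/2 × 1.5 = 164.175
  Sum = 1620.6 µg/L·h
Tail: C_last/k_e = 89.3/0.248 = 360.081
AUC_0→∞ (transdermal patch) = 1620.6 + 360.081 = 1980.681 µg/L·h
F = (AUC_ev/D_ev)/(AUC_iv/D_iv) = (1980.681/37.5)/(1950/25) = 52.81816/78 = 0.6772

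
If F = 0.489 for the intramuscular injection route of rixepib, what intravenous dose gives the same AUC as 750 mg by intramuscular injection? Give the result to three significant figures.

D_iv = 367 mg

Systemic exposure from an extravascular dose = F × D_ev, so the equivalent IV dose is F × D_ev.
D_iv = F × D_ev = 0.489 × 750 = 366.75 mg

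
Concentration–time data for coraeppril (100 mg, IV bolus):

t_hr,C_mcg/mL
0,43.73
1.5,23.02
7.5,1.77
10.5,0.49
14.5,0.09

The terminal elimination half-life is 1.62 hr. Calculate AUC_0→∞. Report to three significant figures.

AUC = 129 mcg/mL·hr

Trapezoidal AUC_0→14.5:
  [0→1.5]: (43.73+23.02)/2 × 1.5 = 50.0625
  [1.5→7.5]: (23.02+1.77)/2 × 6 = 74.37
  [7.5→10.5]: (1.77+0.49)/2 × 3 = 3.39
  [10.5→14.5]: (0.49+0.09)/2 × 4 = 1.16
  Sum = 128.9825 mcg/mL·hr
k_e = ln2 / t½ = 0.693147 / 1.62 = 0.4279 hr^-1
Extrapolated tail: C_last / k_e = 0.09 / 0.4279 = 0.210
AUC_0→∞ = 128.9825 + 0.210 = 129.1925 mcg/mL·hr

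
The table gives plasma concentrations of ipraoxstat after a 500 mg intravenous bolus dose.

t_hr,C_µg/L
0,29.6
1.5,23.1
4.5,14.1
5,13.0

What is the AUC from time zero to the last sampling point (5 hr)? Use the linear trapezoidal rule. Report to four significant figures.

AUC = 102.1 µg/L·hr

Trapezoidal AUC_0→5:
  [0→1.5]: (29.6+23.1)/2 × 1.5 = 39.525
  [1.5→4.5]: (23.1+14.1)/2 × 3 = 55.8
  [4.5→5]: (14.1+13.0)/2 × 0.5 = 6.775
  Sum = 102.1 µg/L·hr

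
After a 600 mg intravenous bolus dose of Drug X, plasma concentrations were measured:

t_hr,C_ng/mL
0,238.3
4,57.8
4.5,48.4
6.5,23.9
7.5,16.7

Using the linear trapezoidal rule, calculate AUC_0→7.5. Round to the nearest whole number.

Trapezoidal AUC_0→7.5:
  [0→4]: (238.3+57.8)/2 × 4 = 592.2
  [4→4.5]: (57.8+48.4)/2 × 0.5 = 26.55
  [4.5→6.5]: (48.4+23.9)/2 × 2 = 72.3
  [6.5→7.5]: (23.9+16.7)/2 × 1 = 20.3
  Sum = 711.35 ng/mL·hr

AUC = 711 ng/mL·hr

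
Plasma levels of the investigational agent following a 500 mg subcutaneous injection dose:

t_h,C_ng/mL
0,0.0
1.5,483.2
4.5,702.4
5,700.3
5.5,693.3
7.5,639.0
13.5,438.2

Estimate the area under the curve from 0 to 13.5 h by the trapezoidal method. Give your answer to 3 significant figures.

Trapezoidal AUC_0→13.5:
  [0→1.5]: (0.0+483.2)/2 × 1.5 = 362.4
  [1.5→4.5]: (483.2+702.4)/2 × 3 = 1778.4
  [4.5→5]: (702.4+700.3)/2 × 0.5 = 350.675
  [5→5.5]: (700.3+693.3)/2 × 0.5 = 348.4
  [5.5→7.5]: (693.3+639.0)/2 × 2 = 1332.3
  [7.5→13.5]: (639.0+438.2)/2 × 6 = 3231.6
  Sum = 7403.775 ng/mL·h

AUC = 7400 ng/mL·h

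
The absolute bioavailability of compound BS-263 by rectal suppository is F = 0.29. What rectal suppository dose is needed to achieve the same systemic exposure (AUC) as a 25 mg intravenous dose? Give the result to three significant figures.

For equal systemic exposure: F × D_ev = D_iv
D_ev = D_iv / F = 25 / 0.29 = 86.2069 mg

D_rectal = 86.2 mg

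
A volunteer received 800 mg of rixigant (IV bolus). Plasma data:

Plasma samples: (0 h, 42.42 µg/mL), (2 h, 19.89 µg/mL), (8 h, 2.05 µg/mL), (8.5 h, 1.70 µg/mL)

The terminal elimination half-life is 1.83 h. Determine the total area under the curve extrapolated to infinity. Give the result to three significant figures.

Trapezoidal AUC_0→8.5:
  [0→2]: (42.42+19.89)/2 × 2 = 62.31
  [2→8]: (19.89+2.05)/2 × 6 = 65.82
  [8→8.5]: (2.05+1.70)/2 × 0.5 = 0.9375
  Sum = 129.0675 µg/mL·h
k_e = ln2 / t½ = 0.693147 / 1.83 = 0.3788 h^-1
Extrapolated tail: C_last / k_e = 1.70 / 0.3788 = 4.488
AUC_0→∞ = 129.0675 + 4.488 = 133.5555 µg/mL·h

AUC = 134 µg/mL·h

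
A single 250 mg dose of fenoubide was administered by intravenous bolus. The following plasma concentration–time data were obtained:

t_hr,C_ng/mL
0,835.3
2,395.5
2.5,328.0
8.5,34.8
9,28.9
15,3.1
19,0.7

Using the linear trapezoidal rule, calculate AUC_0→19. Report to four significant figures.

AUC = 2620 ng/mL·hr

Trapezoidal AUC_0→19:
  [0→2]: (835.3+395.5)/2 × 2 = 1230.8
  [2→2.5]: (395.5+328.0)/2 × 0.5 = 180.875
  [2.5→8.5]: (328.0+34.8)/2 × 6 = 1088.4
  [8.5→9]: (34.8+28.9)/2 × 0.5 = 15.925
  [9→15]: (28.9+3.1)/2 × 6 = 96.0
  [15→19]: (3.1+0.7)/2 × 4 = 7.6
  Sum = 2619.6 ng/mL·hr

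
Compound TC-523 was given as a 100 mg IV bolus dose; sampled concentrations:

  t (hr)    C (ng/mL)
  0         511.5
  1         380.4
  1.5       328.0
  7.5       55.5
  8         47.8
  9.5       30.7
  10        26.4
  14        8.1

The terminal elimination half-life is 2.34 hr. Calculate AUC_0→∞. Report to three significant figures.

AUC = 1970 ng/mL·hr

Trapezoidal AUC_0→14:
  [0→1]: (511.5+380.4)/2 × 1 = 445.95
  [1→1.5]: (380.4+328.0)/2 × 0.5 = 177.1
  [1.5→7.5]: (328.0+55.5)/2 × 6 = 1150.5
  [7.5→8]: (55.5+47.8)/2 × 0.5 = 25.825
  [8→9.5]: (47.8+30.7)/2 × 1.5 = 58.875
  [9.5→10]: (30.7+26.4)/2 × 0.5 = 14.275
  [10→14]: (26.4+8.1)/2 × 4 = 69.0
  Sum = 1941.525 ng/mL·hr
k_e = ln2 / t½ = 0.693147 / 2.34 = 0.2962 hr^-1
Extrapolated tail: C_last / k_e = 8.1 / 0.2962 = 27.346
AUC_0→∞ = 1941.525 + 27.346 = 1968.871 ng/mL·hr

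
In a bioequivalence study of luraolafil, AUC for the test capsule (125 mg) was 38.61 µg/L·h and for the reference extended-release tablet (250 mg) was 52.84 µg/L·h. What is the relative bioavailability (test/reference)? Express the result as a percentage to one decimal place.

F_rel = (AUC_test/D_test) / (AUC_ref/D_ref)
      = (38.61/125) / (52.84/250)
      = 0.30888 / 0.21136 = 1.4614 = 146.14%

F_rel = 146.1%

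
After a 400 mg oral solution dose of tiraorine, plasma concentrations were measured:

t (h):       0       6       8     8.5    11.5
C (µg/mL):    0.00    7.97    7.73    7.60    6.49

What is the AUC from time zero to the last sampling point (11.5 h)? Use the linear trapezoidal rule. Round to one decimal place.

Trapezoidal AUC_0→11.5:
  [0→6]: (0.00+7.97)/2 × 6 = 23.91
  [6→8]: (7.97+7.73)/2 × 2 = 15.7
  [8→8.5]: (7.73+7.60)/2 × 0.5 = 3.8325
  [8.5→11.5]: (7.60+6.49)/2 × 3 = 21.135
  Sum = 64.5775 µg/mL·h

AUC = 64.6 µg/mL·h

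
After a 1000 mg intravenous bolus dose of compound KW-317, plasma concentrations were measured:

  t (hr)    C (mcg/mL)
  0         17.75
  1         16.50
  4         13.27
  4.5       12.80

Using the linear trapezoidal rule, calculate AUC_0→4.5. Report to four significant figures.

Trapezoidal AUC_0→4.5:
  [0→1]: (17.75+16.50)/2 × 1 = 17.125
  [1→4]: (16.50+13.27)/2 × 3 = 44.655
  [4→4.5]: (13.27+12.80)/2 × 0.5 = 6.5175
  Sum = 68.2975 mcg/mL·hr

AUC = 68.30 mcg/mL·hr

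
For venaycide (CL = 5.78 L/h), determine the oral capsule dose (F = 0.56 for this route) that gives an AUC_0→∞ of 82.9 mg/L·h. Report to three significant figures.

Dose = CL × AUC_0→∞ / F
     = 5.78 × 82.9 / 0.56 = 855.646 mg

Dose = 856 mg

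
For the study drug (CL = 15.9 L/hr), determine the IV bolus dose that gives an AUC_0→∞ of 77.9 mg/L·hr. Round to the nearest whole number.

Dose_iv = CL × AUC_0→∞
     = 15.9 × 77.9 = 1238.61 mg

Dose = 1239 mg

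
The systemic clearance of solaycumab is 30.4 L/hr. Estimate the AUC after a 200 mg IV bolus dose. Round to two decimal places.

AUC_0→∞ = Dose_iv / CL
        = 200 / 30.4 = 6.57895 mg/L·hr

AUC = 6.58 mg/L·hr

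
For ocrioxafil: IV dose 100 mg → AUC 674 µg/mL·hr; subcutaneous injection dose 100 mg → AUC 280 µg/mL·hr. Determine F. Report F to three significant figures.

F = (AUC_ev / D_ev) / (AUC_iv / D_iv)
  = (280/100) / (674/100)
  = 2.8 / 6.74 = 0.4154

F = 0.415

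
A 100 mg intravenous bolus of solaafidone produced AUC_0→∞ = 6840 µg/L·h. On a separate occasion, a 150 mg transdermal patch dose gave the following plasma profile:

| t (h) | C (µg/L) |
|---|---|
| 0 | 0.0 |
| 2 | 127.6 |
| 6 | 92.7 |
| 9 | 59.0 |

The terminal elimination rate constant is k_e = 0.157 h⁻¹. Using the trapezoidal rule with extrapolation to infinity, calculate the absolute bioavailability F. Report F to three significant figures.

Trapezoidal AUC_0→9 (transdermal patch):
  [0→2]: (0.0+127.6)/2 × 2 = 127.6
  [2→6]: (127.6+92.7)/2 × 4 = 440.6
  [6→9]: (92.7+59.0)/2 × 3 = 227.55
  Sum = 795.75 µg/L·h
Tail: C_last/k_e = 59.0/0.157 = 375.796
AUC_0→∞ (transdermal patch) = 795.75 + 375.796 = 1171.546 µg/L·h
F = (AUC_ev/D_ev)/(AUC_iv/D_iv) = (1171.546/150)/(6840/100) = 7.81031/68.4 = 0.1142

F = 0.114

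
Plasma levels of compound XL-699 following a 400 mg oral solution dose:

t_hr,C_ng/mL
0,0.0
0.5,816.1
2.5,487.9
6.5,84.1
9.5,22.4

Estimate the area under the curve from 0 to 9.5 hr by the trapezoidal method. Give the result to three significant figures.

AUC = 2810 ng/mL·hr

Trapezoidal AUC_0→9.5:
  [0→0.5]: (0.0+816.1)/2 × 0.5 = 204.025
  [0.5→2.5]: (816.1+487.9)/2 × 2 = 1304.0
  [2.5→6.5]: (487.9+84.1)/2 × 4 = 1144.0
  [6.5→9.5]: (84.1+22.4)/2 × 3 = 159.75
  Sum = 2811.775 ng/mL·hr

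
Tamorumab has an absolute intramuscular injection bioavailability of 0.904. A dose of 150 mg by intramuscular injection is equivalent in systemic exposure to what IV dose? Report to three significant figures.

D_iv = 136 mg

Systemic exposure from an extravascular dose = F × D_ev, so the equivalent IV dose is F × D_ev.
D_iv = F × D_ev = 0.904 × 150 = 135.6 mg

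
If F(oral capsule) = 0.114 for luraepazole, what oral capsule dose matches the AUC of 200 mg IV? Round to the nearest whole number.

For equal systemic exposure: F × D_ev = D_iv
D_ev = D_iv / F = 200 / 0.114 = 1754.39 mg

D_oral = 1754 mg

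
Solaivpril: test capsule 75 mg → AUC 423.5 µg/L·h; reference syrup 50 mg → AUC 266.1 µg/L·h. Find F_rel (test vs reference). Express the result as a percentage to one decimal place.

F_rel = 106.1%

F_rel = (AUC_test/D_test) / (AUC_ref/D_ref)
      = (423.5/75) / (266.1/50)
      = 5.64667 / 5.322 = 1.0610 = 106.10%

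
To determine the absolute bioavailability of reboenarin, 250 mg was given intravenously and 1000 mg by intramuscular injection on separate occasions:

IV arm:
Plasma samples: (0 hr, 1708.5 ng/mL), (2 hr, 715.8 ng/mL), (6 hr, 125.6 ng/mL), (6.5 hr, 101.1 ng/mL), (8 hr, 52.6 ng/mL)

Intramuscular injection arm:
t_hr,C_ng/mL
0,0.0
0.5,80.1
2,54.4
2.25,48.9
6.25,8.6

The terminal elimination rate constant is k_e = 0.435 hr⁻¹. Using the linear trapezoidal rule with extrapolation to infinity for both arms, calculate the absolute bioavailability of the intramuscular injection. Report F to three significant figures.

Trapezoidal AUC_0→8 (IV):
  [0→2]: (1708.5+715.8)/2 × 2 = 2424.3
  [2→6]: (715.8+125.6)/2 × 4 = 1682.8
  [6→6.5]: (125.6+101.1)/2 × 0.5 = 56.675
  [6.5→8]: (101.1+52.6)/2 × 1.5 = 115.275
  Sum = 4279.05 ng/mL·hr
IV tail: 52.6/0.435 = 120.920; AUC_iv,0→∞ = 4279.05 + 120.920 = 4399.97 ng/mL·hr
Trapezoidal AUC_0→6.25 (intramuscular injection):
  [0→0.5]: (0.0+80.1)/2 × 0.5 = 20.025
  [0.5→2]: (80.1+54.4)/2 × 1.5 = 100.875
  [2→2.25]: (54.4+48.9)/2 × 0.25 = 12.9125
  [2.25→6.25]: (48.9+8.6)/2 × 4 = 115.0
  Sum = 248.8125 ng/mL·hr
intramuscular injection tail: 8.6/0.435 = 19.770; AUC_ev,0→∞ = 248.8125 + 19.770 = 268.5825 ng/mL·hr
F = (AUC_ev/D_ev)/(AUC_iv/D_iv) = (268.5825/1000)/(4399.97/250) = 0.2685825/17.59988 = 0.0153

F = 0.0153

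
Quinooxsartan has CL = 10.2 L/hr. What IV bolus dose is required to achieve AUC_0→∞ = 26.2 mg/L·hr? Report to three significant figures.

Dose_iv = CL × AUC_0→∞
     = 10.2 × 26.2 = 267.24 mg

Dose = 267 mg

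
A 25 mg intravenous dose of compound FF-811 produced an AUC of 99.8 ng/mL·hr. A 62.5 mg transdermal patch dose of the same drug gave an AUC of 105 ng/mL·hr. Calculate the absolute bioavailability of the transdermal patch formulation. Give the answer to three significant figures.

F = (AUC_ev / D_ev) / (AUC_iv / D_iv)
  = (105/62.5) / (99.8/25)
  = 1.68 / 3.992 = 0.4208

F = 0.421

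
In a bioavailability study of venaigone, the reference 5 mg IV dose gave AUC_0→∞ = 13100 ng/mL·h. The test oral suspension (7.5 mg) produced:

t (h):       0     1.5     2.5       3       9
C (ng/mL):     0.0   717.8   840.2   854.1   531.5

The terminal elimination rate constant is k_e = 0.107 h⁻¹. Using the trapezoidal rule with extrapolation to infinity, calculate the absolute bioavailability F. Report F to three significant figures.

Trapezoidal AUC_0→9 (oral suspension):
  [0→1.5]: (0.0+717.8)/2 × 1.5 = 538.35
  [1.5→2.5]: (717.8+840.2)/2 × 1 = 779.0
  [2.5→3]: (840.2+854.1)/2 × 0.5 = 423.575
  [3→9]: (854.1+531.5)/2 × 6 = 4156.8
  Sum = 5897.725 ng/mL·h
Tail: C_last/k_e = 531.5/0.107 = 4967.290
AUC_0→∞ (oral suspension) = 5897.725 + 4967.290 = 10865.015 ng/mL·h
F = (AUC_ev/D_ev)/(AUC_iv/D_iv) = (10865.015/7.5)/(13100/5) = 1448.67/2620 = 0.5529

F = 0.553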